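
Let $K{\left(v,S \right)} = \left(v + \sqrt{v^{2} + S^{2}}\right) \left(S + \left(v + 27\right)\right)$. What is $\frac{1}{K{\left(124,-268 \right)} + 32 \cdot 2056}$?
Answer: $\frac{12821}{359091964} + \frac{585 \sqrt{218}}{359091964} \approx 5.9757 \cdot 10^{-5}$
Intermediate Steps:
$K{\left(v,S \right)} = \left(v + \sqrt{S^{2} + v^{2}}\right) \left(27 + S + v\right)$ ($K{\left(v,S \right)} = \left(v + \sqrt{S^{2} + v^{2}}\right) \left(S + \left(27 + v\right)\right) = \left(v + \sqrt{S^{2} + v^{2}}\right) \left(27 + S + v\right)$)
$\frac{1}{K{\left(124,-268 \right)} + 32 \cdot 2056} = \frac{1}{\left(124^{2} + 27 \cdot 124 + 27 \sqrt{\left(-268\right)^{2} + 124^{2}} - 33232 - 268 \sqrt{\left(-268\right)^{2} + 124^{2}} + 124 \sqrt{\left(-268\right)^{2} + 124^{2}}\right) + 32 \cdot 2056} = \frac{1}{\left(15376 + 3348 + 27 \sqrt{71824 + 15376} - 33232 - 268 \sqrt{71824 + 15376} + 124 \sqrt{71824 + 15376}\right) + 65792} = \frac{1}{\left(15376 + 3348 + 27 \sqrt{87200} - 33232 - 268 \sqrt{87200} + 124 \sqrt{87200}\right) + 65792} = \frac{1}{\left(15376 + 3348 + 27 \cdot 20 \sqrt{218} - 33232 - 268 \cdot 20 \sqrt{218} + 124 \cdot 20 \sqrt{218}\right) + 65792} = \frac{1}{\left(15376 + 3348 + 540 \sqrt{218} - 33232 - 5360 \sqrt{218} + 2480 \sqrt{218}\right) + 65792} = \frac{1}{\left(-14508 - 2340 \sqrt{218}\right) + 65792} = \frac{1}{51284 - 2340 \sqrt{218}}$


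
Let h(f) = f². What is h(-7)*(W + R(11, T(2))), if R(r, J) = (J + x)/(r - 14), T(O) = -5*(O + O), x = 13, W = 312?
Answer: 46207/3 ≈ 15402.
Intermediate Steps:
T(O) = -10*O
R(r, J) = (13 + J)/(-14 + r) (R(r, J) = (J + 13)/(r - 14) = (13 + J)/(-14 + r))
h(-7)*(W + R(11, T(2))) = (-7)²*(312 + (13 - 10*2)/(-14 + 11)) = 49*(312 + (13 - 20)/(-3)) = 49*(312 - ⅓*(-7)) = 49*(312 + 7/3) = 49*(943/3) = 46207/3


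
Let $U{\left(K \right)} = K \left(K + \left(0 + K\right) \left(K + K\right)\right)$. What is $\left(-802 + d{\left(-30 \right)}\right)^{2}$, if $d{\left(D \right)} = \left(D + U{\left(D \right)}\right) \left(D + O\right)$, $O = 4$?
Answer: $1905995614084$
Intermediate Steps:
$U{\left(K \right)} = K \left(K + 2 K^{2}\right)$ ($U{\left(K \right)} = K \left(K + K 2 K\right) = K \left(K + 2 K^{2}\right)$)
$d{\left(D \right)} = \left(4 + D\right) \left(D + D^{2} \left(1 + 2 D\right)\right)$ ($d{\left(D \right)} = \left(D + D^{2} \left(1 + 2 D\right)\right) \left(D + 4\right) = \left(D + D^{2} \left(1 + 2 D\right)\right) \left(4 + D\right) = \left(4 + D\right) \left(D + D^{2} \left(1 + 2 D\right)\right)$)
$\left(-802 + d{\left(-30 \right)}\right)^{2} = \left(-802 - 30 \left(4 + 2 \left(-30\right)^{3} + 5 \left(-30\right) + 9 \left(-30\right)^{2}\right)\right)^{2} = \left(-802 - 30 \left(4 + 2 \left(-27000\right) - 150 + 9 \cdot 900\right)\right)^{2} = \left(-802 - 30 \left(4 - 54000 - 150 + 8100\right)\right)^{2} = \left(-802 - -1381380\right)^{2} = \left(-802 + 1381380\right)^{2} = 1380578^{2} = 1905995614084$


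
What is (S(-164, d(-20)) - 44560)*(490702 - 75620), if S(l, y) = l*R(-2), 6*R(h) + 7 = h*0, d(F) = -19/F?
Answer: -55249904692/3 ≈ -1.8417e+10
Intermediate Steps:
R(h) = -7/6 (R(h) = -7/6 + (h*0)/6 = -7/6 + (⅙)*0 = -7/6 + 0 = -7/6)
S(l, y) = -7*l/6 (S(l, y) = l*(-7/6) = -7*l/6)
(S(-164, d(-20)) - 44560)*(490702 - 75620) = (-7/6*(-164) - 44560)*(490702 - 75620) = (574/3 - 44560)*415082 = -133106/3*415082 = -55249904692/3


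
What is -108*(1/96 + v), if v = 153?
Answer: -132201/8 ≈ -16525.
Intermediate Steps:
-108*(1/96 + v) = -108*(1/96 + 153) = -108*14689/96 = -132201/8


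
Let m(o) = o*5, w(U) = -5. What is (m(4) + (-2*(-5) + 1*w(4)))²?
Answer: 625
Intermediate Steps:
m(o) = 5*o
(m(4) + (-2*(-5) + 1*w(4)))² = (5*4 + (-2*(-5) + 1*(-5)))² = (20 + (10 - 5))² = (20 + 5)² = 25² = 625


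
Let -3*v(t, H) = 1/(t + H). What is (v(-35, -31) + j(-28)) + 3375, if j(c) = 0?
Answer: 668251/198 ≈ 3375.0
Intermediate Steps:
v(t, H) = -1/(3*(H + t)) (v(t, H) = -1/(3*(t + H)) = -1/(3*(H + t)))
(v(-35, -31) + j(-28)) + 3375 = (-1/(3*(-31) + 3*(-35)) + 0) + 3375 = (-1/(-93 - 105) + 0) + 3375 = (-1/(-198) + 0) + 3375 = (-1*(-1/198) + 0) + 3375 = (1/198 + 0) + 3375 = 1/198 + 3375 = 668251/198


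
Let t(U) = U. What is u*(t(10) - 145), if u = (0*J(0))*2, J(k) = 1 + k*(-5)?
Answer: 0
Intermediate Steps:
J(k) = 1 - 5*k
u = 0 (u = (0*(1 - 5*0))*2 = (0*(1 + 0))*2 = (0*1)*2 = 0*2 = 0)
u*(t(10) - 145) = 0*(10 - 145) = 0*(-135) = 0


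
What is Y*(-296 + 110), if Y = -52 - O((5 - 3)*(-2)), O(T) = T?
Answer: 8928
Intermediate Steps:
Y = -48 (Y = -52 - (5 - 3)*(-2) = -52 - 2*(-2) = -52 - 1*(-4) = -52 + 4 = -48)
Y*(-296 + 110) = -48*(-296 + 110) = -48*(-186) = 8928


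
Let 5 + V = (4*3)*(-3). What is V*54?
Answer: -2214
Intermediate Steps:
V = -41 (V = -5 + (4*3)*(-3) = -5 + 12*(-3) = -5 - 36 = -41)
V*54 = -41*54 = -2214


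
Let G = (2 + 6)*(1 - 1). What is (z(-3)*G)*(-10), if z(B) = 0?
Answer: 0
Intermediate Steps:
G = 0 (G = 8*0 = 0)
(z(-3)*G)*(-10) = (0*0)*(-10) = 0*(-10) = 0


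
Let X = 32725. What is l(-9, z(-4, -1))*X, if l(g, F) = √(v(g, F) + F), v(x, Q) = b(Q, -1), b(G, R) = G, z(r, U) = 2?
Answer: 65450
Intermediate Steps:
v(x, Q) = Q
l(g, F) = √2*√F (l(g, F) = √(F + F) = √(2*F) = √2*√F)
l(-9, z(-4, -1))*X = (√2*√2)*32725 = 2*32725 = 65450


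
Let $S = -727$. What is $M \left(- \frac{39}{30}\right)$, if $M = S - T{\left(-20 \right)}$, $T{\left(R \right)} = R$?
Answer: $\frac{9191}{10} \approx 919.1$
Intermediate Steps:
$M = -707$ ($M = -727 - -20 = -727 + 20 = -707$)
$M \left(- \frac{39}{30}\right) = - 707 \left(- \frac{39}{30}\right) = - 707 \left(\left(-39\right) \frac{1}{30}\right) = \left(-707\right) \left(- \frac{13}{10}\right) = \frac{9191}{10}$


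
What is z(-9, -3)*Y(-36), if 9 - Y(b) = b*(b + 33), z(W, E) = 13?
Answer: -1287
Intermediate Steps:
Y(b) = 9 - b*(33 + b) (Y(b) = 9 - b*(b + 33) = 9 - b*(33 + b))
z(-9, -3)*Y(-36) = 13*(9 - 1*(-36)² - 33*(-36)) = 13*(9 - 1*1296 + 1188) = 13*(9 - 1296 + 1188) = 13*(-99) = -1287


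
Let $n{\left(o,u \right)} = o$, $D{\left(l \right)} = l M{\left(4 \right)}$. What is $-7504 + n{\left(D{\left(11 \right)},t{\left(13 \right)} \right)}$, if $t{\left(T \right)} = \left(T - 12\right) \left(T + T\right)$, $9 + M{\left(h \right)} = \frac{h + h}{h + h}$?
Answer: $-7592$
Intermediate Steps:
$M{\left(h \right)} = -8$ ($M{\left(h \right)} = -9 + \frac{h + h}{h + h} = -9 + \frac{2 h}{2 h} = -9 + 2 h \frac{1}{2 h} = -9 + 1 = -8$)
$D{\left(l \right)} = - 8 l$ ($D{\left(l \right)} = l \left(-8\right) = - 8 l$)
$t{\left(T \right)} = 2 T \left(-12 + T\right)$ ($t{\left(T \right)} = \left(-12 + T\right) 2 T = 2 T \left(-12 + T\right)$)
$-7504 + n{\left(D{\left(11 \right)},t{\left(13 \right)} \right)} = -7504 - 88 = -7592$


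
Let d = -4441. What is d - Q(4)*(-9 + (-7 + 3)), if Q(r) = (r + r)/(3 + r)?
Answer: -30983/7 ≈ -4426.1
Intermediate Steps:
Q(r) = 2*r/(3 + r) (Q(r) = (2*r)/(3 + r) = 2*r/(3 + r))
d - Q(4)*(-9 + (-7 + 3)) = -4441 - 2*4/(3 + 4)*(-9 + (-7 + 3)) = -4441 - 2*4/7*(-9 - 4) = -4441 - 2*4*(1/7)*(-13) = -4441 - 8*(-13)/7 = -4441 - 1*(-104/7) = -4441 + 104/7 = -30983/7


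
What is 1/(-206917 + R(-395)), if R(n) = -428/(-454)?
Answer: -227/46969945 ≈ -4.8329e-6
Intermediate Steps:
R(n) = 214/227 (R(n) = -428*(-1/454) = 214/227)
1/(-206917 + R(-395)) = 1/(-206917 + 214/227) = 1/(-46969945/227) = -227/46969945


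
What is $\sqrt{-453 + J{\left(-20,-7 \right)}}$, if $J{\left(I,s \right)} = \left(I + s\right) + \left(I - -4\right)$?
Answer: $4 i \sqrt{31} \approx 22.271 i$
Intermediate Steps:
$J{\left(I,s \right)} = 4 + s + 2 I$ ($J{\left(I,s \right)} = \left(I + s\right) + \left(I + 4\right) = \left(I + s\right) + \left(4 + I\right) = 4 + s + 2 I$)
$\sqrt{-453 + J{\left(-20,-7 \right)}} = \sqrt{-453 + \left(4 - 7 + 2 \left(-20\right)\right)} = \sqrt{-453 - 43} = \sqrt{-496} = 4 i \sqrt{31}$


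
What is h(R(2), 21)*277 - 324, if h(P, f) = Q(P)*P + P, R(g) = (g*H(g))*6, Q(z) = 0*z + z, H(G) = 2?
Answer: 165876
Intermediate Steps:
Q(z) = z (Q(z) = 0 + z = z)
R(g) = 12*g (R(g) = (g*2)*6 = (2*g)*6 = 12*g)
h(P, f) = P + P² (h(P, f) = P*P + P = P² + P = P + P²)
h(R(2), 21)*277 - 324 = ((12*2)*(1 + 12*2))*277 - 324 = (24*(1 + 24))*277 - 324 = (24*25)*277 - 324 = 600*277 - 324 = 166200 - 324 = 165876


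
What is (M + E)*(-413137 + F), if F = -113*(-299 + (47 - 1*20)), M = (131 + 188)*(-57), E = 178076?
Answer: -61143243093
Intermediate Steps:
M = -18183 (M = 319*(-57) = -18183)
F = 30736 (F = -113*(-299 + (47 - 20)) = -113*(-299 + 27) = -113*(-272) = 30736)
(M + E)*(-413137 + F) = (-18183 + 178076)*(-413137 + 30736) = 159893*(-382401) = -61143243093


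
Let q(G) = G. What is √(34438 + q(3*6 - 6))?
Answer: 5*√1378 ≈ 185.61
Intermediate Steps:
√(34438 + q(3*6 - 6)) = √(34438 + (3*6 - 6)) = √(34438 + (18 - 6)) = √(34438 + 12) = √34450 = 5*√1378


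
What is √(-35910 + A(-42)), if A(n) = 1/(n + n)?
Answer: I*√63345261/42 ≈ 189.5*I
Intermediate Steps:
A(n) = 1/(2*n)
√(-35910 + A(-42)) = √(-35910 + (½)/(-42)) = √(-35910 + (½)*(-1/42)) = √(-35910 - 1/84) = √(-3016441/84) = I*√63345261/42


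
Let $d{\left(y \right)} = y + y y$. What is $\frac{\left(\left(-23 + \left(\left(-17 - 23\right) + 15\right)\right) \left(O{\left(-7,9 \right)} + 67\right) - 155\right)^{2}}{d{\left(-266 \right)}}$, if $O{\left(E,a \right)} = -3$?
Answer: $\frac{1487647}{10070} \approx 147.73$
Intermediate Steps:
$d{\left(y \right)} = y + y^{2}$
$\frac{\left(\left(-23 + \left(\left(-17 - 23\right) + 15\right)\right) \left(O{\left(-7,9 \right)} + 67\right) - 155\right)^{2}}{d{\left(-266 \right)}} = \frac{\left(\left(-23 + \left(\left(-17 - 23\right) + 15\right)\right) \left(-3 + 67\right) - 155\right)^{2}}{\left(-266\right) \left(1 - 266\right)} = \frac{\left(\left(-23 + \left(-40 + 15\right)\right) 64 - 155\right)^{2}}{\left(-266\right) \left(-265\right)} = \frac{\left(\left(-23 - 25\right) 64 - 155\right)^{2}}{70490} = \left(\left(-48\right) 64 - 155\right)^{2} \cdot \frac{1}{70490} = \left(-3072 - 155\right)^{2} \cdot \frac{1}{70490} = \left(-3227\right)^{2} \cdot \frac{1}{70490} = 10413529 \cdot \frac{1}{70490} = \frac{1487647}{10070}$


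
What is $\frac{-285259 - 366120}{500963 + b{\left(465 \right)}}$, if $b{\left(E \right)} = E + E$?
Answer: $- \frac{651379}{501893} \approx -1.2978$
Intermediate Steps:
$b{\left(E \right)} = 2 E$
$\frac{-285259 - 366120}{500963 + b{\left(465 \right)}} = \frac{-285259 - 366120}{500963 + 2 \cdot 465} = - \frac{651379}{500963 + 930} = - \frac{651379}{501893}$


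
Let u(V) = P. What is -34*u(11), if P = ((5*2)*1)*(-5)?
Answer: 1700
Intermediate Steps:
P = -50 (P = (10*1)*(-5) = 10*(-5) = -50)
u(V) = -50
-34*u(11) = -34*(-50) = 1700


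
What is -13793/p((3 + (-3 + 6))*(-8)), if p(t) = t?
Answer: 13793/48 ≈ 287.35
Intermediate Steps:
-13793/p((3 + (-3 + 6))*(-8)) = -13793*(-1/(8*(3 + (-3 + 6)))) = -13793*(-1/(8*(3 + 3))) = -13793/(6*(-8)) = -13793/(-48) = -13793*(-1/48) = 13793/48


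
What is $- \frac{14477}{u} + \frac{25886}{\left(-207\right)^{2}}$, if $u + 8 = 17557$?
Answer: $- \frac{7219633}{32693787} \approx -0.22083$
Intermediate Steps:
$u = 17549$ ($u = -8 + 17557 = 17549$)
$- \frac{14477}{u} + \frac{25886}{\left(-207\right)^{2}} = - \frac{14477}{17549} + \frac{25886}{\left(-207\right)^{2}} = \left(-14477\right) \frac{1}{17549} + \frac{25886}{42849} = - \frac{14477}{17549} + 25886 \cdot \frac{1}{42849} = - \frac{14477}{17549} + \frac{25886}{42849} = - \frac{7219633}{32693787}$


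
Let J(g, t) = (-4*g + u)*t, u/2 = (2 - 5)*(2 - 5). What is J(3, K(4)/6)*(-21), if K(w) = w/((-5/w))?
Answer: 336/5 ≈ 67.200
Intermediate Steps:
u = 18 (u = 2*((2 - 5)*(2 - 5)) = 2*(-3*(-3)) = 2*9 = 18)
K(w) = -w**2/5 (K(w) = w*(-w/5) = -w**2/5)
J(g, t) = t*(18 - 4*g) (J(g, t) = (-4*g + 18)*t = (18 - 4*g)*t = t*(18 - 4*g))
J(3, K(4)/6)*(-21) = (2*(-1/5*4**2/6)*(9 - 2*3))*(-21) = (2*(-1/5*16*(1/6))*(9 - 6))*(-21) = (2*(-16/5*1/6)*3)*(-21) = (2*(-8/15)*3)*(-21) = -16/5*(-21) = 336/5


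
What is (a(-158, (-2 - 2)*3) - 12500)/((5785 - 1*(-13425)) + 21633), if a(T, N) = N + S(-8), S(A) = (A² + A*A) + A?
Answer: -12392/40843 ≈ -0.30341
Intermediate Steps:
S(A) = A + 2*A² (S(A) = (A² + A²) + A = 2*A² + A = A + 2*A²)
a(T, N) = 120 + N (a(T, N) = N - 8*(1 + 2*(-8)) = N - 8*(1 - 16) = N - 8*(-15) = N + 120 = 120 + N)
(a(-158, (-2 - 2)*3) - 12500)/((5785 - 1*(-13425)) + 21633) = ((120 + (-2 - 2)*3) - 12500)/((5785 - 1*(-13425)) + 21633) = ((120 - 4*3) - 12500)/((5785 + 13425) + 21633) = ((120 - 12) - 12500)/(19210 + 21633) = (108 - 12500)/40843 = -12392*1/40843 = -12392/40843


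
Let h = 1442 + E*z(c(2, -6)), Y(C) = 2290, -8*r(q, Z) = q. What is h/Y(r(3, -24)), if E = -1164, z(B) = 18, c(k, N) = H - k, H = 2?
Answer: -1951/229 ≈ -8.5197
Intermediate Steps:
r(q, Z) = -q/8
c(k, N) = 2 - k
h = -19510 (h = 1442 - 1164*18 = 1442 - 20952 = -19510)
h/Y(r(3, -24)) = -19510/2290 = -19510*1/2290 = -1951/229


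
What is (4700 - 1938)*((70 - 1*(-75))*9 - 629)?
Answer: 1867112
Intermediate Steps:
(4700 - 1938)*((70 - 1*(-75))*9 - 629) = 2762*((70 + 75)*9 - 629) = 2762*(145*9 - 629) = 2762*(1305 - 629) = 2762*676 = 1867112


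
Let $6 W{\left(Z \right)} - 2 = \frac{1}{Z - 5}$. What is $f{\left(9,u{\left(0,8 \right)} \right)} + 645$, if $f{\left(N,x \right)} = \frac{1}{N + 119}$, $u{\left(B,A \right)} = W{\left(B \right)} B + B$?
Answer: $\frac{82561}{128} \approx 645.01$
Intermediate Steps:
$W{\left(Z \right)} = \frac{1}{3} + \frac{1}{6 \left(-5 + Z\right)}$ ($W{\left(Z \right)} = \frac{1}{3} + \frac{1}{6 \left(Z - 5\right)} = \frac{1}{3} + \frac{1}{6 \left(-5 + Z\right)}$)
$u{\left(B,A \right)} = B + \frac{B \left(-9 + 2 B\right)}{6 \left(-5 + B\right)}$ ($u{\left(B,A \right)} = \frac{-9 + 2 B}{6 \left(-5 + B\right)} B + B = \frac{B \left(-9 + 2 B\right)}{6 \left(-5 + B\right)} + B = B + \frac{B \left(-9 + 2 B\right)}{6 \left(-5 + B\right)}$)
$f{\left(N,x \right)} = \frac{1}{119 + N}$
$f{\left(9,u{\left(0,8 \right)} \right)} + 645 = \frac{1}{119 + 9} + 645 = \frac{1}{128} + 645 = \frac{82561}{128}$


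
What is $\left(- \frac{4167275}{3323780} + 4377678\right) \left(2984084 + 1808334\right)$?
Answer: $\frac{6973176380097318617}{332378} \approx 2.098 \cdot 10^{13}$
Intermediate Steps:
$\left(- \frac{4167275}{3323780} + 4377678\right) \left(2984084 + 1808334\right) = \left(\left(-4167275\right) \frac{1}{3323780} + 4377678\right) 4792418 = \left(- \frac{833455}{664756} + 4377678\right) 4792418 = \frac{2910086883113}{664756} \cdot 4792418 = \frac{6973176380097318617}{332378}$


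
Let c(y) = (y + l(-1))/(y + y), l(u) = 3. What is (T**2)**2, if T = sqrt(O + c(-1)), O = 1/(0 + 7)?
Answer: 36/49 ≈ 0.73469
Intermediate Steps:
c(y) = (3 + y)/(2*y) (c(y) = (y + 3)/(y + y) = (3 + y)/((2*y)) = (3 + y)*(1/(2*y)) = (3 + y)/(2*y))
O = 1/7 ≈ 0.14286
T = I*sqrt(42)/7 (T = sqrt(1/7 + (1/2)*(3 - 1)/(-1)) = sqrt(1/7 + (1/2)*(-1)*2) = sqrt(1/7 - 1) = sqrt(-6/7) = I*sqrt(42)/7 ≈ 0.92582*I)
(T**2)**2 = ((I*sqrt(42)/7)**2)**2 = (-6/7)**2 = 36/49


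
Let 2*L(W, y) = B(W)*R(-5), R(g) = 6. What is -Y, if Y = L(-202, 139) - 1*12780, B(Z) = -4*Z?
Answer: 10356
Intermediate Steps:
L(W, y) = -12*W (L(W, y) = (-4*W*6)/2 = (-24*W)/2 = -12*W)
Y = -10356 (Y = -12*(-202) - 1*12780 = 2424 - 12780 = -10356)
-Y = -1*(-10356) = 10356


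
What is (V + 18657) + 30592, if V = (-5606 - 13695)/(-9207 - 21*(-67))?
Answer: 384161501/7800 ≈ 49252.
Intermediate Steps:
V = 19301/7800 (V = -19301/(-9207 + 1407) = -19301/(-7800) = -19301*(-1/7800) = 19301/7800 ≈ 2.4745)
(V + 18657) + 30592 = (19301/7800 + 18657) + 30592 = 145543901/7800 + 30592 = 384161501/7800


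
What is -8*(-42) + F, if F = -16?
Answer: 320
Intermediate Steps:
-8*(-42) + F = -8*(-42) - 16 = 336 - 16 = 320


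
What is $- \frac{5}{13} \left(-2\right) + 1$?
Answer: $\frac{23}{13} \approx 1.7692$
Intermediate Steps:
$- \frac{5}{13} \left(-2\right) + 1 = \left(-5\right) \frac{1}{13} \left(-2\right) + 1 = \left(- \frac{5}{13}\right) \left(-2\right) + 1 = \frac{10}{13} + 1 = \frac{23}{13}$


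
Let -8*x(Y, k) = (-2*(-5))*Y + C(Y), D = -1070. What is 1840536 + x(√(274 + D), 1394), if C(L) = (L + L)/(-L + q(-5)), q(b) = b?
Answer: 5*(-1840735*I + 736212*√199)/(-5*I + 2*√199) ≈ 1.8405e+6 - 35.224*I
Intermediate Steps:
C(L) = 2*L/(-5 - L) (C(L) = (L + L)/(-L - 5) = (2*L)/(-5 - L) = 2*L/(-5 - L))
x(Y, k) = -5*Y/4 + Y/(4*(5 + Y)) (x(Y, k) = -((-2*(-5))*Y - 2*Y/(5 + Y))/8 = -(10*Y - 2*Y/(5 + Y))/8 = -5*Y/4 + Y/(4*(5 + Y)))
1840536 + x(√(274 + D), 1394) = 1840536 + √(274 - 1070)*(-24 - 5*√(274 - 1070))/(4*(5 + √(274 - 1070))) = 1840536 + √(-796)*(-24 - 10*I*√199)/(4*(5 + √(-796))) = 1840536 + (2*I*√199)*(-24 - 10*I*√199)/(4*(5 + 2*I*√199)) = 1840536 + I*√199*(-24 - 10*I*√199)/(2*(5 + 2*I*√199))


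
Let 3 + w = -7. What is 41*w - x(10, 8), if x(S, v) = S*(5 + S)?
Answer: -560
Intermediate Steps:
w = -10 (w = -3 - 7 = -10)
41*w - x(10, 8) = 41*(-10) - 10*(5 + 10) = -410 - 10*15 = -410 - 1*150 = -410 - 150 = -560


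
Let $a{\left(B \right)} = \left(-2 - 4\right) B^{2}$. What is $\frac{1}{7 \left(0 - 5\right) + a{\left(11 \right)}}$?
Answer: $- \frac{1}{761} \approx -0.0013141$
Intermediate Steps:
$a{\left(B \right)} = - 6 B^{2}$
$\frac{1}{7 \left(0 - 5\right) + a{\left(11 \right)}} = \frac{1}{7 \left(0 - 5\right) - 6 \cdot 11^{2}} = \frac{1}{7 \left(-5\right) - 726} = \frac{1}{-35 - 726} = \frac{1}{-761} = - \frac{1}{761}$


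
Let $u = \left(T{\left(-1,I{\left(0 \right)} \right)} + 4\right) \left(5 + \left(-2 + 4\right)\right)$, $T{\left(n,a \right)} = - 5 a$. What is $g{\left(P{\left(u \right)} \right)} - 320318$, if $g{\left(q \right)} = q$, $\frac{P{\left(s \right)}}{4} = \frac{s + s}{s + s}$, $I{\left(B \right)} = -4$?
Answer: $-320314$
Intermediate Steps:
$u = 168$ ($u = \left(\left(-5\right) \left(-4\right) + 4\right) \left(5 + \left(-2 + 4\right)\right) = \left(20 + 4\right) \left(5 + 2\right) = 24 \cdot 7 = 168$)
$P{\left(s \right)} = 4$ ($P{\left(s \right)} = 4 \frac{s + s}{s + s} = 4 \frac{2 s}{2 s} = 4 \cdot 2 s \frac{1}{2 s} = 4 \cdot 1 = 4$)
$g{\left(P{\left(u \right)} \right)} - 320318 = 4 - 320318 = -320314$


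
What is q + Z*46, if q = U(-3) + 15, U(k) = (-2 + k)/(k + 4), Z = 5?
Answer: 240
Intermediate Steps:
U(k) = (-2 + k)/(4 + k)
q = 10 (q = (-2 - 3)/(4 - 3) + 15 = -5/1 + 15 = 1*(-5) + 15 = -5 + 15 = 10)
q + Z*46 = 10 + 5*46 = 10 + 230 = 240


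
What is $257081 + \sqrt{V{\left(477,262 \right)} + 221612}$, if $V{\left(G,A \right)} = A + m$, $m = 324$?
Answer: $257081 + \sqrt{222198} \approx 2.5755 \cdot 10^{5}$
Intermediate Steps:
$V{\left(G,A \right)} = 324 + A$ ($V{\left(G,A \right)} = A + 324 = 324 + A$)
$257081 + \sqrt{V{\left(477,262 \right)} + 221612} = 257081 + \sqrt{\left(324 + 262\right) + 221612} = 257081 + \sqrt{586 + 221612} = 257081 + \sqrt{222198}$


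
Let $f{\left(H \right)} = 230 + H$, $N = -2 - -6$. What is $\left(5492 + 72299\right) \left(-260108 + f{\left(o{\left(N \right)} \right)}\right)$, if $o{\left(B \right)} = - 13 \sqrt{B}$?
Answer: $-20218192064$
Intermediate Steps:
$N = 4$ ($N = -2 + 6 = 4$)
$\left(5492 + 72299\right) \left(-260108 + f{\left(o{\left(N \right)} \right)}\right) = \left(5492 + 72299\right) \left(-260108 + \left(230 - 13 \sqrt{4}\right)\right) = 77791 \left(-260108 + \left(230 - 26\right)\right) = 77791 \left(-260108 + 204\right) = 77791 \left(-259904\right) = -20218192064$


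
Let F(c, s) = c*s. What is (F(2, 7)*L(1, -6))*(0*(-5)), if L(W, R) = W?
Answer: 0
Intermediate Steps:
(F(2, 7)*L(1, -6))*(0*(-5)) = ((2*7)*1)*(0*(-5)) = (14*1)*0 = 14*0 = 0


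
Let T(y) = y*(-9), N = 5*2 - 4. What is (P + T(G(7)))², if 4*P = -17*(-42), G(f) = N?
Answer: 62001/4 ≈ 15500.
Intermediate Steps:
N = 6 (N = 10 - 4 = 6)
G(f) = 6
P = 357/2 (P = (-17*(-42))/4 = (¼)*714 = 357/2 ≈ 178.50)
T(y) = -9*y
(P + T(G(7)))² = (357/2 - 9*6)² = (357/2 - 54)² = (249/2)² = 62001/4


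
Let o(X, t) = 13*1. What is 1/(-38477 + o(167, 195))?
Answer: -1/38464 ≈ -2.5998e-5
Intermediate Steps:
o(X, t) = 13
1/(-38477 + o(167, 195)) = 1/(-38477 + 13) = 1/(-38464) = -1/38464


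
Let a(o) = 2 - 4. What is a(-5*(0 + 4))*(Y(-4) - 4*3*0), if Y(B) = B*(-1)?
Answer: -8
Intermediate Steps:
Y(B) = -B
a(o) = -2
a(-5*(0 + 4))*(Y(-4) - 4*3*0) = -2*(-1*(-4) - 4*3*0) = -2*(4 - 12*0) = -2*(4 + 0) = -2*4 = -8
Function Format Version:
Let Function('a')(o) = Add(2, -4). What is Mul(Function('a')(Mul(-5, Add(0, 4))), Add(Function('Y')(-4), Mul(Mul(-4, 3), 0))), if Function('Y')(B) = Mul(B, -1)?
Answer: -8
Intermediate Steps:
Function('Y')(B) = Mul(-1, B)
Function('a')(o) = -2
Mul(Function('a')(Mul(-5, Add(0, 4))), Add(Function('Y')(-4), Mul(Mul(-4, 3), 0))) = Mul(-2, Add(Mul(-1, -4), Mul(Mul(-4, 3), 0))) = Mul(-2, Add(4, Mul(-12, 0))) = Mul(-2, Add(4, 0)) = Mul(-2, 4) = -8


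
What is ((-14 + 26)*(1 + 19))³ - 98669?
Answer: 13725331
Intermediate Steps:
((-14 + 26)*(1 + 19))³ - 98669 = (12*20)³ - 98669 = 240³ - 98669 = 13824000 - 98669 = 13725331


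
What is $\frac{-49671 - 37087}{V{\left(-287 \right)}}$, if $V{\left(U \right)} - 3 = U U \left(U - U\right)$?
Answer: $- \frac{86758}{3} \approx -28919.0$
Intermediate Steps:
$V{\left(U \right)} = 3$ ($V{\left(U \right)} = 3 + U U \left(U - U\right) = 3 + U^{2} \cdot 0 = 3 + 0 = 3$)
$\frac{-49671 - 37087}{V{\left(-287 \right)}} = \frac{-49671 - 37087}{3} = \left(-86758\right) \frac{1}{3} = - \frac{86758}{3}$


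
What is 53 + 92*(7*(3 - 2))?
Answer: 697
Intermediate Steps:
53 + 92*(7*(3 - 2)) = 53 + 92*(7*1) = 53 + 92*7 = 53 + 644 = 697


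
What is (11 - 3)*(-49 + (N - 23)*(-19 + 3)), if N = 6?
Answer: 1784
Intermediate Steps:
(11 - 3)*(-49 + (N - 23)*(-19 + 3)) = (11 - 3)*(-49 + (6 - 23)*(-19 + 3)) = 8*(-49 - 17*(-16)) = 8*(-49 + 272) = 8*223 = 1784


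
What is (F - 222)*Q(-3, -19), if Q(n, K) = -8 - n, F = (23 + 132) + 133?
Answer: -330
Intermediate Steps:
F = 288 (F = 155 + 133 = 288)
(F - 222)*Q(-3, -19) = (288 - 222)*(-8 - 1*(-3)) = 66*(-8 + 3) = 66*(-5) = -330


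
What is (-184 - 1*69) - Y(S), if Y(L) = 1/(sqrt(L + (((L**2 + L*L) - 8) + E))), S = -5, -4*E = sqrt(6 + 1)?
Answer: -253 - 2/sqrt(148 - sqrt(7)) ≈ -253.17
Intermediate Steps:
E = -sqrt(7)/4 (E = -sqrt(6 + 1)/4 = -sqrt(7)/4 ≈ -0.66144)
Y(L) = 1/sqrt(-8 + L + 2*L**2 - sqrt(7)/4) (Y(L) = 1/(sqrt(L + (((L**2 + L*L) - 8) - sqrt(7)/4))) = 1/(sqrt(L + (((L**2 + L**2) - 8) - sqrt(7)/4))) = 1/(sqrt(L + ((2*L**2 - 8) - sqrt(7)/4))) = 1/(sqrt(L + ((-8 + 2*L**2) - sqrt(7)/4))) = 1/(sqrt(L + (-8 + 2*L**2 - sqrt(7)/4))) = 1/(sqrt(-8 + L + 2*L**2 - sqrt(7)/4)) = 1/sqrt(-8 + L + 2*L**2 - sqrt(7)/4))
(-184 - 1*69) - Y(S) = (-184 - 1*69) - 2/sqrt(-32 - sqrt(7) + 4*(-5) + 8*(-5)**2) = (-184 - 69) - 2/sqrt(-32 - sqrt(7) - 20 + 8*25) = -253 - 2/sqrt(-32 - sqrt(7) - 20 + 200) = -253 - 2/sqrt(148 - sqrt(7))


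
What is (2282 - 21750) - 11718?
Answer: -31186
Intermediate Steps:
(2282 - 21750) - 11718 = -19468 - 11718 = -31186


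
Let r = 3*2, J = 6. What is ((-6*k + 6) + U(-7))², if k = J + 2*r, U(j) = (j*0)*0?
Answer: 10404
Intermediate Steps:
r = 6
U(j) = 0 (U(j) = 0*0 = 0)
k = 18 (k = 6 + 2*6 = 6 + 12 = 18)
((-6*k + 6) + U(-7))² = ((-6*18 + 6) + 0)² = ((-108 + 6) + 0)² = (-102 + 0)² = (-102)² = 10404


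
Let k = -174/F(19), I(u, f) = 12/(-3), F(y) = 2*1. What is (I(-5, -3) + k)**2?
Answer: 8281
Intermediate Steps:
F(y) = 2
I(u, f) = -4 (I(u, f) = 12*(-1/3) = -4)
k = -87 (k = -174/2 = -174*1/2 = -87)
(I(-5, -3) + k)**2 = (-4 - 87)**2 = (-91)**2 = 8281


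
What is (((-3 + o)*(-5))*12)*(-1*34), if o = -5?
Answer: -16320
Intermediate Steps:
(((-3 + o)*(-5))*12)*(-1*34) = (((-3 - 5)*(-5))*12)*(-1*34) = (-8*(-5)*12)*(-34) = (40*12)*(-34) = 480*(-34) = -16320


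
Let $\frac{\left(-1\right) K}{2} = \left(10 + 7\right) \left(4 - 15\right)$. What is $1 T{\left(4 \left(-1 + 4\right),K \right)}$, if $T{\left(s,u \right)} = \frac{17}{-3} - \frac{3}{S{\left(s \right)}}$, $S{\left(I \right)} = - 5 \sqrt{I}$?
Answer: $- \frac{17}{3} + \frac{\sqrt{3}}{10} \approx -5.4935$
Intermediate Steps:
$K = 374$ ($K = - 2 \left(10 + 7\right) \left(4 - 15\right) = - 2 \cdot 17 \left(-11\right) = \left(-2\right) \left(-187\right) = 374$)
$T{\left(s,u \right)} = - \frac{17}{3} + \frac{3}{5 \sqrt{s}}$ ($T{\left(s,u \right)} = \frac{17}{-3} - \frac{3}{\left(-5\right) \sqrt{s}} = 17 \left(- \frac{1}{3}\right) - 3 \left(- \frac{1}{5 \sqrt{s}}\right) = - \frac{17}{3} + \frac{3}{5 \sqrt{s}}$)
$1 T{\left(4 \left(-1 + 4\right),K \right)} = 1 \left(- \frac{17}{3} + \frac{3}{5 \cdot 2 \sqrt{-1 + 4}}\right) = 1 \left(- \frac{17}{3} + \frac{3}{5 \cdot 2 \sqrt{3}}\right) = 1 \left(- \frac{17}{3} + \frac{3 \frac{\sqrt{3}}{6}}{5}\right) = 1 \left(- \frac{17}{3} + \frac{\sqrt{3}}{10}\right) = - \frac{17}{3} + \frac{\sqrt{3}}{10}$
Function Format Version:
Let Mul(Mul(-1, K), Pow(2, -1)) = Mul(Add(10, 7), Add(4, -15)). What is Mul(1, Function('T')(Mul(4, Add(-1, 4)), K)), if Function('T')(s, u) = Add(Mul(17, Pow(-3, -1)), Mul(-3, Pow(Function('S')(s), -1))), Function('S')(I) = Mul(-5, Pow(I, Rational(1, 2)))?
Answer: Add(Rational(-17, 3), Mul(Rational(1, 10), Pow(3, Rational(1, 2)))) ≈ -5.4935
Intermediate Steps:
K = 374 (K = Mul(-2, Mul(Add(10, 7), Add(4, -15))) = Mul(-2, Mul(17, -11)) = Mul(-2, -187) = 374)
Function('T')(s, u) = Add(Rational(-17, 3), Mul(Rational(3, 5), Pow(s, Rational(-1, 2)))) (Function('T')(s, u) = Add(Mul(17, Pow(-3, -1)), Mul(-3, Pow(Mul(-5, Pow(s, Rational(1, 2))), -1))) = Add(Mul(17, Rational(-1, 3)), Mul(-3, Mul(Rational(-1, 5), Pow(s, Rational(-1, 2))))) = Add(Rational(-17, 3), Mul(Rational(3, 5), Pow(s, Rational(-1, 2)))))
Mul(1, Function('T')(Mul(4, Add(-1, 4)), K)) = Mul(1, Add(Rational(-17, 3), Mul(Rational(3, 5), Pow(Mul(4, Add(-1, 4)), Rational(-1, 2))))) = Mul(1, Add(Rational(-17, 3), Mul(Rational(3, 5), Pow(Mul(4, 3), Rational(-1, 2))))) = Mul(1, Add(Rational(-17, 3), Mul(Rational(3, 5), Pow(12, Rational(-1, 2))))) = Mul(1, Add(Rational(-17, 3), Mul(Rational(3, 5), Mul(Rational(1, 6), Pow(3, Rational(1, 2)))))) = Mul(1, Add(Rational(-17, 3), Mul(Rational(1, 10), Pow(3, Rational(1, 2))))) = Add(Rational(-17, 3), Mul(Rational(1, 10), Pow(3, Rational(1, 2))))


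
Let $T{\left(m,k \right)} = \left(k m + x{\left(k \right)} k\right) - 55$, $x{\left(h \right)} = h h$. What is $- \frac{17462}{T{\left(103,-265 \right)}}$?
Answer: $\frac{17462}{18636975} \approx 0.00093695$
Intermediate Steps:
$x{\left(h \right)} = h^{2}$
$T{\left(m,k \right)} = -55 + k^{3} + k m$ ($T{\left(m,k \right)} = \left(k m + k^{2} k\right) - 55 = \left(k m + k^{3}\right) - 55 = \left(k^{3} + k m\right) - 55 = -55 + k^{3} + k m$)
$- \frac{17462}{T{\left(103,-265 \right)}} = - \frac{17462}{-55 + \left(-265\right)^{3} - 27295} = - \frac{17462}{-55 - 18609625 - 27295} = - \frac{17462}{-18636975} = \left(-17462\right) \left(- \frac{1}{18636975}\right) = \frac{17462}{18636975}$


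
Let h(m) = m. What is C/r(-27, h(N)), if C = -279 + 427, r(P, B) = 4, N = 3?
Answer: 37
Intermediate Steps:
C = 148
C/r(-27, h(N)) = 148/4 = 148*(¼) = 37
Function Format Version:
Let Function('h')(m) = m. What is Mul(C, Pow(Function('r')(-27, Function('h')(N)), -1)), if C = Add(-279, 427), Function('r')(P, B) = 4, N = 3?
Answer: 37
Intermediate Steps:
C = 148
Mul(C, Pow(Function('r')(-27, Function('h')(N)), -1)) = Mul(148, Pow(4, -1)) = Mul(148, Rational(1, 4)) = 37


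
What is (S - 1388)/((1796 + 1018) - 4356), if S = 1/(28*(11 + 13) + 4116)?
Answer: 6645743/7383096 ≈ 0.90013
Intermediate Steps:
S = 1/4788 (S = 1/(28*24 + 4116) = 1/(672 + 4116) = 1/4788 ≈ 0.00020886)
(S - 1388)/((1796 + 1018) - 4356) = (1/4788 - 1388)/((1796 + 1018) - 4356) = -6645743/(4788*(2814 - 4356)) = -6645743/4788/(-1542) = -6645743/4788*(-1/1542) = 6645743/7383096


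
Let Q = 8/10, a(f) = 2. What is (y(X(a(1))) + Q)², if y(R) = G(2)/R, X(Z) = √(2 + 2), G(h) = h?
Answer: 81/25 ≈ 3.2400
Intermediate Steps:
X(Z) = 2 (X(Z) = √4 = 2)
y(R) = 2/R
Q = ⅘ (Q = 8*(⅒) = ⅘ ≈ 0.80000)
(y(X(a(1))) + Q)² = (2/2 + ⅘)² = (2*(½) + ⅘)² = (1 + ⅘)² = (9/5)² = 81/25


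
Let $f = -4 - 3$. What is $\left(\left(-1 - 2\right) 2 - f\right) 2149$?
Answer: $2149$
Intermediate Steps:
$f = -7$ ($f = -4 - 3 = -7$)
$\left(\left(-1 - 2\right) 2 - f\right) 2149 = \left(\left(-1 - 2\right) 2 - -7\right) 2149 = \left(\left(-3\right) 2 + 7\right) 2149 = \left(-6 + 7\right) 2149 = 1 \cdot 2149 = 2149$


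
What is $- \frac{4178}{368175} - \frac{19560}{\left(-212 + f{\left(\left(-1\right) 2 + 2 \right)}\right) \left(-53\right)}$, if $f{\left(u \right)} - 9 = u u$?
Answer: $- \frac{7246454102}{3961194825} \approx -1.8294$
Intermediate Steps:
$f{\left(u \right)} = 9 + u^{2}$ ($f{\left(u \right)} = 9 + u u = 9 + u^{2}$)
$- \frac{4178}{368175} - \frac{19560}{\left(-212 + f{\left(\left(-1\right) 2 + 2 \right)}\right) \left(-53\right)} = - \frac{4178}{368175} - \frac{19560}{\left(-212 + \left(9 + \left(\left(-1\right) 2 + 2\right)^{2}\right)\right) \left(-53\right)} = \left(-4178\right) \frac{1}{368175} - \frac{19560}{\left(-212 + \left(9 + \left(-2 + 2\right)^{2}\right)\right) \left(-53\right)} = - \frac{4178}{368175} - \frac{19560}{\left(-212 + \left(9 + 0^{2}\right)\right) \left(-53\right)} = - \frac{4178}{368175} - \frac{19560}{\left(-212 + \left(9 + 0\right)\right) \left(-53\right)} = - \frac{4178}{368175} - \frac{19560}{\left(-212 + 9\right) \left(-53\right)} = - \frac{4178}{368175} - \frac{19560}{\left(-203\right) \left(-53\right)} = - \frac{4178}{368175} - \frac{19560}{10759} = - \frac{7246454102}{3961194825}$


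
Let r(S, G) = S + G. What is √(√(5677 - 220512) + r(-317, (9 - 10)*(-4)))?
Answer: √(-313 + I*√214835) ≈ 11.097 + 20.884*I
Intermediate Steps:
r(S, G) = G + S
√(√(5677 - 220512) + r(-317, (9 - 10)*(-4))) = √(√(5677 - 220512) + ((9 - 10)*(-4) - 317)) = √(√(-214835) + (-1*(-4) - 317)) = √(I*√214835 + (4 - 317)) = √(I*√214835 - 313) = √(-313 + I*√214835)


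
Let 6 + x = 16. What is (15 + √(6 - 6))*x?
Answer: 150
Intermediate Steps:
x = 10 (x = -6 + 16 = 10)
(15 + √(6 - 6))*x = (15 + √(6 - 6))*10 = (15 + √0)*10 = (15 + 0)*10 = 15*10 = 150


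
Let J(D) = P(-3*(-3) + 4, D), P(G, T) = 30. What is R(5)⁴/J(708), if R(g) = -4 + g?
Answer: 1/30 ≈ 0.033333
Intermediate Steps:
J(D) = 30
R(5)⁴/J(708) = (-4 + 5)⁴/30 = 1⁴*(1/30) = 1*(1/30) = 1/30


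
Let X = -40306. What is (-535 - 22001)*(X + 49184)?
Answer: -200074608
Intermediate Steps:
(-535 - 22001)*(X + 49184) = (-535 - 22001)*(-40306 + 49184) = -22536*8878 = -200074608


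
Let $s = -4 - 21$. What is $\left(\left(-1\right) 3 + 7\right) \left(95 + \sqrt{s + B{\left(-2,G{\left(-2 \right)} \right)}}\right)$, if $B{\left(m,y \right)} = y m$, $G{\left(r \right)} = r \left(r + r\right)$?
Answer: $380 + 4 i \sqrt{41} \approx 380.0 + 25.612 i$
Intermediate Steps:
$G{\left(r \right)} = 2 r^{2}$ ($G{\left(r \right)} = r 2 r = 2 r^{2}$)
$B{\left(m,y \right)} = m y$
$s = -25$ ($s = -4 - 21 = -25$)
$\left(\left(-1\right) 3 + 7\right) \left(95 + \sqrt{s + B{\left(-2,G{\left(-2 \right)} \right)}}\right) = \left(\left(-1\right) 3 + 7\right) \left(95 + \sqrt{-25 - 2 \cdot 2 \left(-2\right)^{2}}\right) = \left(-3 + 7\right) \left(95 + \sqrt{-25 - 2 \cdot 2 \cdot 4}\right) = 4 \left(95 + \sqrt{-25 - 16}\right) = 4 \left(95 + \sqrt{-41}\right) = 4 \left(95 + i \sqrt{41}\right) = 380 + 4 i \sqrt{41}$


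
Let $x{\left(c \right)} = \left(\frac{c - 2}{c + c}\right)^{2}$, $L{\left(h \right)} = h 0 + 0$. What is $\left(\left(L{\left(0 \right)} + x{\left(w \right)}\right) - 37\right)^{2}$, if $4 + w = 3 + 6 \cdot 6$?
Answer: $\frac{32476004521}{24010000} \approx 1352.6$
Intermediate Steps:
$L{\left(h \right)} = 0$ ($L{\left(h \right)} = 0 + 0 = 0$)
$w = 35$ ($w = -4 + \left(3 + 6 \cdot 6\right) = -4 + \left(3 + 36\right) = -4 + 39 = 35$)
$x{\left(c \right)} = \frac{\left(-2 + c\right)^{2}}{4 c^{2}}$ ($x{\left(c \right)} = \left(\frac{-2 + c}{2 c}\right)^{2} = \frac{\left(-2 + c\right)^{2}}{4 c^{2}}$)
$\left(\left(L{\left(0 \right)} + x{\left(w \right)}\right) - 37\right)^{2} = \left(\left(0 + \frac{\left(-2 + 35\right)^{2}}{4 \cdot 1225}\right) - 37\right)^{2} = \left(\left(0 + \frac{1}{4} \cdot \frac{1}{1225} \cdot 33^{2}\right) - 37\right)^{2} = \left(\left(0 + \frac{1}{4} \cdot \frac{1}{1225} \cdot 1089\right) - 37\right)^{2} = \left(\left(0 + \frac{1089}{4900}\right) - 37\right)^{2} = \left(\frac{1089}{4900} - 37\right)^{2} = \left(- \frac{180211}{4900}\right)^{2} = \frac{32476004521}{24010000}$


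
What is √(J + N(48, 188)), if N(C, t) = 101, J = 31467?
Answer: 4*√1973 ≈ 177.67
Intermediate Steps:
√(J + N(48, 188)) = √(31467 + 101) = √31568 = 4*√1973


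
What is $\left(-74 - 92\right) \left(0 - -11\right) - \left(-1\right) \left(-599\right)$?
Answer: $-2425$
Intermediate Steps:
$\left(-74 - 92\right) \left(0 - -11\right) - \left(-1\right) \left(-599\right) = - 166 \left(0 + 11\right) - 599 = \left(-166\right) 11 - 599 = -1826 - 599 = -2425$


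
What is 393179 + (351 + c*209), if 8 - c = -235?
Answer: 444317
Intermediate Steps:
c = 243 (c = 8 - 1*(-235) = 8 + 235 = 243)
393179 + (351 + c*209) = 393179 + (351 + 243*209) = 393179 + (351 + 50787) = 393179 + 51138 = 444317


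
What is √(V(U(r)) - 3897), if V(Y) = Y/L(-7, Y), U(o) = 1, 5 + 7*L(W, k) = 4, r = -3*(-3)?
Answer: 8*I*√61 ≈ 62.482*I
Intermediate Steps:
r = 9
L(W, k) = -⅐ (L(W, k) = -5/7 + (⅐)*4 = -5/7 + 4/7 = -⅐)
V(Y) = -7*Y (V(Y) = Y/(-⅐) = Y*(-7) = -7*Y)
√(V(U(r)) - 3897) = √(-7*1 - 3897) = √(-7 - 3897) = √(-3904) = 8*I*√61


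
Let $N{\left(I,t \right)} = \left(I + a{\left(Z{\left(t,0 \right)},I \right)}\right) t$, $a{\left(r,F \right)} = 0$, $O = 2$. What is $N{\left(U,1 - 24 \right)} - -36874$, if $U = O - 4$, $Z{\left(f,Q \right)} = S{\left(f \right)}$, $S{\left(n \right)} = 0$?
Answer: $36920$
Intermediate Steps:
$Z{\left(f,Q \right)} = 0$
$U = -2$ ($U = 2 - 4 = -2$)
$N{\left(I,t \right)} = I t$ ($N{\left(I,t \right)} = \left(I + 0\right) t = I t$)
$N{\left(U,1 - 24 \right)} - -36874 = - 2 \left(1 - 24\right) - -36874 = - 2 \left(1 - 24\right) + 36874 = \left(-2\right) \left(-23\right) + 36874 = 46 + 36874 = 36920$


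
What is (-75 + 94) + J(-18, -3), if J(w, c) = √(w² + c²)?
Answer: 19 + 3*√37 ≈ 37.248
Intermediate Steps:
J(w, c) = √(c² + w²)
(-75 + 94) + J(-18, -3) = (-75 + 94) + √((-3)² + (-18)²) = 19 + √(9 + 324) = 19 + √333 = 19 + 3*√37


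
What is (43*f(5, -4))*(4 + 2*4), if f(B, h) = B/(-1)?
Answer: -2580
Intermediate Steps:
f(B, h) = -B (f(B, h) = B*(-1) = -B)
(43*f(5, -4))*(4 + 2*4) = (43*(-1*5))*(4 + 2*4) = (43*(-5))*(4 + 8) = -215*12 = -2580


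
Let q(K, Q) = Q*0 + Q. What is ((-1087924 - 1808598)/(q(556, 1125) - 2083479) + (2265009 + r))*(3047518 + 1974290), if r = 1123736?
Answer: 5906122946857651936/347059 ≈ 1.7018e+13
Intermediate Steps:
q(K, Q) = Q (q(K, Q) = 0 + Q = Q)
((-1087924 - 1808598)/(q(556, 1125) - 2083479) + (2265009 + r))*(3047518 + 1974290) = ((-1087924 - 1808598)/(1125 - 2083479) + (2265009 + 1123736))*(3047518 + 1974290) = (-2896522/(-2082354) + 3388745)*5021808 = (-2896522*(-1/2082354) + 3388745)*5021808 = (1448261/1041177 + 3388745)*5021808 = (3528284801126/1041177)*5021808 = 5906122946857651936/347059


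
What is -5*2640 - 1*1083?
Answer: -14283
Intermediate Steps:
-5*2640 - 1*1083 = -13200 - 1083 = -14283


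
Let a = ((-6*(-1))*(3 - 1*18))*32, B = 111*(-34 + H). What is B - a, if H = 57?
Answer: 5433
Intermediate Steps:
B = 2553 (B = 111*(-34 + 57) = 111*23 = 2553)
a = -2880 (a = (6*(3 - 18))*32 = (6*(-15))*32 = -90*32 = -2880)
B - a = 2553 - 1*(-2880) = 2553 + 2880 = 5433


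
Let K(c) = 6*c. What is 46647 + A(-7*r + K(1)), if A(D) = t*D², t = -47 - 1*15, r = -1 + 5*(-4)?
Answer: -1404711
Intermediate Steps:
r = -21 (r = -1 - 20 = -21)
t = -62 (t = -47 - 15 = -62)
A(D) = -62*D²
46647 + A(-7*r + K(1)) = 46647 - 62*(-7*(-21) + 6*1)² = 46647 - 62*(147 + 6)² = 46647 - 62*153² = 46647 - 62*23409 = 46647 - 1451358 = -1404711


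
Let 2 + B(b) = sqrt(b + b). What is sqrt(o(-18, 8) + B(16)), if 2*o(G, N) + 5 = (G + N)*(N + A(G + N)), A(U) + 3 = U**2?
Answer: sqrt(-2118 + 16*sqrt(2))/2 ≈ 22.888*I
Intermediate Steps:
A(U) = -3 + U**2
o(G, N) = -5/2 + (G + N)*(-3 + N + (G + N)**2)/2 (o(G, N) = -5/2 + ((G + N)*(N + (-3 + (G + N)**2)))/2 = -5/2 + ((G + N)*(-3 + N + (G + N)**2))/2 = -5/2 + (G + N)*(-3 + N + (G + N)**2)/2)
B(b) = -2 + sqrt(2)*sqrt(b) (B(b) = -2 + sqrt(b + b) = -2 + sqrt(2*b) = -2 + sqrt(2)*sqrt(b))
sqrt(o(-18, 8) + B(16)) = sqrt((-5/2 + (1/2)*8**2 + (1/2)*(-18)*8 + (1/2)*(-18)*(-3 + (-18 + 8)**2) + (1/2)*8*(-3 + (-18 + 8)**2)) + (-2 + sqrt(2)*sqrt(16))) = sqrt((-5/2 + (1/2)*64 - 72 + (1/2)*(-18)*(-3 + (-10)**2) + (1/2)*8*(-3 + (-10)**2)) + (-2 + sqrt(2)*4)) = sqrt((-5/2 + 32 - 72 + (1/2)*(-18)*(-3 + 100) + (1/2)*8*(-3 + 100)) + (-2 + 4*sqrt(2))) = sqrt((-5/2 + 32 - 72 + (1/2)*(-18)*97 + (1/2)*8*97) + (-2 + 4*sqrt(2))) = sqrt((-5/2 + 32 - 72 - 873 + 388) + (-2 + 4*sqrt(2))) = sqrt(-1055/2 + (-2 + 4*sqrt(2))) = sqrt(-1059/2 + 4*sqrt(2))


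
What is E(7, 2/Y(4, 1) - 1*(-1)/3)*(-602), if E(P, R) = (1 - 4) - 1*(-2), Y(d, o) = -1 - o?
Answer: 602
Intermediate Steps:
E(P, R) = -1 (E(P, R) = -3 + 2 = -1)
E(7, 2/Y(4, 1) - 1*(-1)/3)*(-602) = -1*(-602) = 602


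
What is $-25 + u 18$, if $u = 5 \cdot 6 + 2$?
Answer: $551$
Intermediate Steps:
$u = 32$ ($u = 30 + 2 = 32$)
$-25 + u 18 = -25 + 32 \cdot 18 = -25 + 576 = 551$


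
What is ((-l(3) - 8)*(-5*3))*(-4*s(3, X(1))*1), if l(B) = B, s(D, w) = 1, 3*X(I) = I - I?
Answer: -660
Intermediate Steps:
X(I) = 0 (X(I) = (I - I)/3 = (1/3)*0 = 0)
((-l(3) - 8)*(-5*3))*(-4*s(3, X(1))*1) = ((-1*3 - 8)*(-5*3))*(-4*1*1) = ((-3 - 8)*(-15))*(-4*1) = -11*(-15)*(-4) = 165*(-4) = -660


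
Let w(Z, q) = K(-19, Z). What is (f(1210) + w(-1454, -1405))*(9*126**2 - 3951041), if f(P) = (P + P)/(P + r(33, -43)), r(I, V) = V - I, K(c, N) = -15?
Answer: 27780505315/567 ≈ 4.8996e+7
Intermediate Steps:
w(Z, q) = -15
f(P) = 2*P/(-76 + P) (f(P) = (P + P)/(P + (-43 - 1*33)) = (2*P)/(P + (-43 - 33)) = (2*P)/(P - 76) = (2*P)/(-76 + P) = 2*P/(-76 + P))
(f(1210) + w(-1454, -1405))*(9*126**2 - 3951041) = (2*1210/(-76 + 1210) - 15)*(9*126**2 - 3951041) = (2*1210/1134 - 15)*(9*15876 - 3951041) = (2*1210*(1/1134) - 15)*(142884 - 3951041) = (1210/567 - 15)*(-3808157) = -7295/567*(-3808157) = 27780505315/567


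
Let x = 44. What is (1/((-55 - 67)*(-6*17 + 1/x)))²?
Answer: 484/74915521849 ≈ 6.4606e-9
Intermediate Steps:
(1/((-55 - 67)*(-6*17 + 1/x)))² = (1/((-55 - 67)*(-6*17 + 1/44)))² = (1/(-122*(-102 + 1/44)))² = (1/(-122*(-4487/44)))² = (1/(273707/22))² = (22/273707)² = 484/74915521849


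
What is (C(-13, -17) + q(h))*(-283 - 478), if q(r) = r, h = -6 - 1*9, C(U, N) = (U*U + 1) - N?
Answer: -130892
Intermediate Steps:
C(U, N) = 1 + U² - N (C(U, N) = (U² + 1) - N = (1 + U²) - N = 1 + U² - N)
h = -15 (h = -6 - 9 = -15)
(C(-13, -17) + q(h))*(-283 - 478) = ((1 + (-13)² - 1*(-17)) - 15)*(-283 - 478) = ((1 + 169 + 17) - 15)*(-761) = (187 - 15)*(-761) = 172*(-761) = -130892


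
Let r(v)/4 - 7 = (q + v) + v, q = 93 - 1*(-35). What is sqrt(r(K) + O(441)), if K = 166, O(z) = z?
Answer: sqrt(2309) ≈ 48.052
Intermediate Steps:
q = 128 (q = 93 + 35 = 128)
r(v) = 540 + 8*v (r(v) = 28 + 4*((128 + v) + v) = 28 + 4*(128 + 2*v) = 28 + (512 + 8*v) = 540 + 8*v)
sqrt(r(K) + O(441)) = sqrt((540 + 8*166) + 441) = sqrt((540 + 1328) + 441) = sqrt(1868 + 441) = sqrt(2309)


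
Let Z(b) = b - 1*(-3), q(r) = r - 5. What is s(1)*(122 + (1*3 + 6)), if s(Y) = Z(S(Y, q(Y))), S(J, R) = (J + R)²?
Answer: 1572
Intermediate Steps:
q(r) = -5 + r
Z(b) = 3 + b (Z(b) = b + 3 = 3 + b)
s(Y) = 3 + (-5 + 2*Y)² (s(Y) = 3 + (Y + (-5 + Y))² = 3 + (-5 + 2*Y)²)
s(1)*(122 + (1*3 + 6)) = (3 + (-5 + 2*1)²)*(122 + (1*3 + 6)) = (3 + (-5 + 2)²)*(122 + (3 + 6)) = (3 + (-3)²)*(122 + 9) = (3 + 9)*131 = 12*131 = 1572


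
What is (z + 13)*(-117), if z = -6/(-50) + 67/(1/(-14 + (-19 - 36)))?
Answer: 13483899/25 ≈ 5.3936e+5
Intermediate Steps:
z = -115572/25 (z = -6*(-1/50) + 67/(1/(-14 - 55)) = 3/25 + 67/(1/(-69)) = 3/25 + 67/(-1/69) = 3/25 + 67*(-69) = 3/25 - 4623 = -115572/25 ≈ -4622.9)
(z + 13)*(-117) = (-115572/25 + 13)*(-117) = -115247/25*(-117) = 13483899/25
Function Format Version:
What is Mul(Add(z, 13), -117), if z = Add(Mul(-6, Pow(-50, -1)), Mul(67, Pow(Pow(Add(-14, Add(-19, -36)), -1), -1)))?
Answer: Rational(13483899, 25) ≈ 5.3936e+5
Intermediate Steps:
z = Rational(-115572, 25) (z = Add(Mul(-6, Rational(-1, 50)), Mul(67, Pow(Pow(Add(-14, -55), -1), -1))) = Add(Rational(3, 25), Mul(67, Pow(Pow(-69, -1), -1))) = Add(Rational(3, 25), Mul(67, Pow(Rational(-1, 69), -1))) = Add(Rational(3, 25), Mul(67, -69)) = Add(Rational(3, 25), -4623) = Rational(-115572, 25) ≈ -4622.9)
Mul(Add(z, 13), -117) = Mul(Add(Rational(-115572, 25), 13), -117) = Mul(Rational(-115247, 25), -117) = Rational(13483899, 25)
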